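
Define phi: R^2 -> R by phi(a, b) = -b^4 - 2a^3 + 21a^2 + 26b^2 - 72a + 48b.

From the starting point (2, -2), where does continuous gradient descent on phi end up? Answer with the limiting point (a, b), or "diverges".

(3, -1)

phi is separable, so gradient descent decouples: a follows -∂phi/∂a, b follows -∂phi/∂b.
∂phi/∂a = -6(a - 4)(a - 3); at a=2 this is -12, so a increases.
∂phi/∂b = -4(b - 4)(b + 1)(b + 3); at b=-2 this is -24, so b increases.
a converges to its nearest critical value 3 (a local min of the a-part); b converges to -1. The iterate converges to (3, -1).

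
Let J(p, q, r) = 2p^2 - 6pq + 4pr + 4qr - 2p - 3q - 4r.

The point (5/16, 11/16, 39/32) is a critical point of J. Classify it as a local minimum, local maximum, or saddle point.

The Hessian is constant: H = [[4, -6, 4], [-6, 0, 4], [4, 4, 0]].
Leading principal minors: Δ₁ = 4, Δ₂ = -36, Δ₃ = -256.
The minors fit neither the all-positive nor the alternating-sign pattern, so H is indefinite: a saddle point.

saddle point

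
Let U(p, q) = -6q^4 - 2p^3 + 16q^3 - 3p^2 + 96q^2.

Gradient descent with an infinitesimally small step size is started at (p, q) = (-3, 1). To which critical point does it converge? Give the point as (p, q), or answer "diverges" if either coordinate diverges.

(-1, 0)

U is separable, so gradient descent decouples: p follows -∂U/∂p, q follows -∂U/∂q.
∂U/∂p = -6p(p + 1); at p=-3 this is -36, so p increases.
∂U/∂q = -24q(q - 4)(q + 2); at q=1 this is 216, so q decreases.
p converges to its nearest critical value -1 (a local min of the p-part); q converges to 0. The iterate converges to (-1, 0).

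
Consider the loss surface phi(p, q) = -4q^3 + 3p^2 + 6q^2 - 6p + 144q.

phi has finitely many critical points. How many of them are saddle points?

phi separates as a function of p plus a function of q, so ∇phi=0 decouples.
∂phi/∂p = 6(p - 1) = 0 at p ∈ {1}; ∂phi/∂q = -12(q - 4)(q + 3) = 0 at q ∈ {-3, 4}.
The Hessian is diagonal: diag(phi_pp, phi_qq). Second derivatives: phi_pp(1)=6; phi_qq(-3)=84, phi_qq(4)=-84.
Saddle points occur where the two diagonal entries have opposite signs: (1, 4). Count: 1.

1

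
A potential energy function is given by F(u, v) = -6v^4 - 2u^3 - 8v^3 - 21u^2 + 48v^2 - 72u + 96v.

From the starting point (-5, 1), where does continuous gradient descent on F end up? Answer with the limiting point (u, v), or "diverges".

(-4, -1)

F is separable, so gradient descent decouples: u follows -∂F/∂u, v follows -∂F/∂v.
∂F/∂u = -6(u + 3)(u + 4); at u=-5 this is -12, so u increases.
∂F/∂v = -24(v - 2)(v + 1)(v + 2); at v=1 this is 144, so v decreases.
u converges to its nearest critical value -4 (a local min of the u-part); v converges to -1. The iterate converges to (-4, -1).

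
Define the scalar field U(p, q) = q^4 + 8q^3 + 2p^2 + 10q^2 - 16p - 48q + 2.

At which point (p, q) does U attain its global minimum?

U(p,q) separates as A(p) + B(q) + 2, so its minimum is min A + min B + 2.
A'(p) = 4p - 16 vanishes at p ∈ {4}; B'(q) = 4(q - 1)(q + 3)(q + 4) vanishes at q ∈ {-4, -3, 1}.
Local minima of A (where A''>0): A(4)=-32. Local minima of B: B(-4)=96, B(1)=-29.
So the global minimum of U is A(4) + B(1) + 2 = -32 − 29 + 2 = -59, attained at (4, 1).

(4, 1)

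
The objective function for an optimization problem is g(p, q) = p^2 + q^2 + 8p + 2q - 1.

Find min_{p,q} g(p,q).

g(p,q) separates as A(p) + B(q) − 1, so its minimum is min A + min B − 1.
A'(p) = 2p + 8 vanishes at p ∈ {-4}; B'(q) = 2q + 2 vanishes at q ∈ {-1}.
Local minima of A (where A''>0): A(-4)=-16. Local minima of B: B(-1)=-1.
So the global minimum of g is A(-4) + B(-1) − 1 = -16 − 1 − 1 = -18, attained at (-4, -1).

-18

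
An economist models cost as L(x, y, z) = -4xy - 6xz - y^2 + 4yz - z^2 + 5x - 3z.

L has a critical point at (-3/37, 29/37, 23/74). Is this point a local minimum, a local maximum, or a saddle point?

The Hessian is constant: H = [[0, -4, -6], [-4, -2, 4], [-6, 4, -2]].
Leading principal minors: Δ₁ = 0, Δ₂ = -16, Δ₃ = 296.
The minors fit neither the all-positive nor the alternating-sign pattern, so H is indefinite: a saddle point.

saddle point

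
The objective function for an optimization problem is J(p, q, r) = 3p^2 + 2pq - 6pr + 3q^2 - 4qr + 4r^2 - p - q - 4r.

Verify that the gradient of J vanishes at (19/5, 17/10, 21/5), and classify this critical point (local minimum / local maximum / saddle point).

∇J = (6p + 2q - 6r - 1, 2p + 6q - 4r - 1, -6p - 4q + 8r - 4); substituting (19/5, 17/10, 21/5) gives ∇J = (0, 0, 0), so (19/5, 17/10, 21/5) is indeed a critical point.
The Hessian is constant: H = [[6, 2, -6], [2, 6, -4], [-6, -4, 8]].
Leading principal minors: Δ₁ = 6, Δ₂ = 32, Δ₃ = 40.
All leading minors are positive, so H is positive definite: a local minimum.

local minimum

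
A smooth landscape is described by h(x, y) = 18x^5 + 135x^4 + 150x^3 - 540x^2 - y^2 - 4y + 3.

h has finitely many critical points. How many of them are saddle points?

2

h separates as a function of x plus a function of y, so ∇h=0 decouples.
∂h/∂x = 90x(x - 1)(x + 3)(x + 4) = 0 at x ∈ {-4, -3, 0, 1}; ∂h/∂y = -2(y + 2) = 0 at y ∈ {-2}.
The Hessian is diagonal: diag(h_xx, h_yy). Second derivatives: h_xx(-4)=-1800, h_xx(-3)=1080, h_xx(0)=-1080, h_xx(1)=1800; h_yy(-2)=-2.
Saddle points occur where the two diagonal entries have opposite signs: (-3, -2), (1, -2). Count: 2.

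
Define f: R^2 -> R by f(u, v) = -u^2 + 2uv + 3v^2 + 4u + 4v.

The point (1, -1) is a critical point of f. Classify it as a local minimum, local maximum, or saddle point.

The Hessian of f is constant: H = [[-2, 2], [2, 6]].
det(H) = (-2)·6 − 2² = -16.
Since det(H) < 0, H is indefinite and the critical point is a saddle point.

saddle point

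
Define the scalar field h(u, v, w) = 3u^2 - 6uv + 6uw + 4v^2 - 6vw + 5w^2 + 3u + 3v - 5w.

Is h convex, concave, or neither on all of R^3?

convex

h is quadratic, so its Hessian is the constant matrix H = [[6, -6, 6], [-6, 8, -6], [6, -6, 10]].
Leading principal minors: 6, 12, 48.
All positive ⇒ H ≻ 0 ⇒ convex.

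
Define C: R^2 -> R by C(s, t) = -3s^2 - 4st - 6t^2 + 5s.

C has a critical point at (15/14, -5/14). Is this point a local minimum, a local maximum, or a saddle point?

local maximum

The Hessian of C is constant: H = [[-6, -4], [-4, -12]].
det(H) = (-6)·(-12) − (-4)² = 56.
det(H) > 0 and tr(H) = -18 < 0, so H is negative definite and the point is a local maximum.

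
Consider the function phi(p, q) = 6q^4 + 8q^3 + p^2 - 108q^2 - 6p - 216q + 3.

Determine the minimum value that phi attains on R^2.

phi(p,q) separates as A(p) + B(q) + 3, so its minimum is min A + min B + 3.
A'(p) = 2p - 6 vanishes at p ∈ {3}; B'(q) = 24(q - 3)(q + 1)(q + 3) vanishes at q ∈ {-3, -1, 3}.
Local minima of A (where A''>0): A(3)=-9. Local minima of B: B(-3)=-54, B(3)=-918.
So the global minimum of phi is A(3) + B(3) + 3 = -9 − 918 + 3 = -924, attained at (3, 3).

-924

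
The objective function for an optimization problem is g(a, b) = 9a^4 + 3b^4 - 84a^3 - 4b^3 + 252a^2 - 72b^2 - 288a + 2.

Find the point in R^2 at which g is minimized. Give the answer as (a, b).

(4, 4)

g(a,b) separates as P(a) + Q(b) + 2, so its minimum is min P + min Q + 2.
P'(a) = 36(a - 4)(a - 2)(a - 1) vanishes at a ∈ {1, 2, 4}; Q'(b) = 12b(b - 4)(b + 3) vanishes at b ∈ {-3, 0, 4}.
Local minima of P (where P''>0): P(1)=-111, P(4)=-192. Local minima of Q: Q(-3)=-297, Q(4)=-640.
So the global minimum of g is P(4) + Q(4) + 2 = -192 − 640 + 2 = -830, attained at (4, 4).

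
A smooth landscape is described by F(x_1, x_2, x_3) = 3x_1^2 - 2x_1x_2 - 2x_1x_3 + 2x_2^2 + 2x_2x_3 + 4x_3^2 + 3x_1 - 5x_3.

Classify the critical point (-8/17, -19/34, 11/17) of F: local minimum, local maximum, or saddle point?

The Hessian is constant: H = [[6, -2, -2], [-2, 4, 2], [-2, 2, 8]].
Leading principal minors: Δ₁ = 6, Δ₂ = 20, Δ₃ = 136.
All leading minors are positive, so H is positive definite: a local minimum.

local minimum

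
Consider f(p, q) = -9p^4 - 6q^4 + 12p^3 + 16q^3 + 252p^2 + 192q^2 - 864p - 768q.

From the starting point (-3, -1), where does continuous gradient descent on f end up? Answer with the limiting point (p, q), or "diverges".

f is separable, so gradient descent decouples: p follows -∂f/∂p, q follows -∂f/∂q.
∂f/∂p = -36(p - 3)(p - 2)(p + 4); at p=-3 this is -1080, so p increases.
∂f/∂q = -24(q - 4)(q - 2)(q + 4); at q=-1 this is -1080, so q increases.
p converges to its nearest critical value 2 (a local min of the p-part); q converges to 2. The iterate converges to (2, 2).

(2, 2)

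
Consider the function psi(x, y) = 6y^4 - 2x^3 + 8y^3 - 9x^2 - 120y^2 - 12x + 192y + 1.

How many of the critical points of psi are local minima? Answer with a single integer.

psi separates as a function of x plus a function of y, so ∇psi=0 decouples.
∂psi/∂x = -6(x + 1)(x + 2) = 0 at x ∈ {-2, -1}; ∂psi/∂y = 24(y - 2)(y - 1)(y + 4) = 0 at y ∈ {-4, 1, 2}.
The Hessian is diagonal: diag(psi_xx, psi_yy). Second derivatives: psi_xx(-2)=6, psi_xx(-1)=-6; psi_yy(-4)=720, psi_yy(1)=-120, psi_yy(2)=144.
Local minima occur where both diagonal entries positive: (-2, -4), (-2, 2). Count: 2.

2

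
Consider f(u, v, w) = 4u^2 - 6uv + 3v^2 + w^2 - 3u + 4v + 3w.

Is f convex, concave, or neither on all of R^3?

f is quadratic, so its Hessian is the constant matrix H = [[8, -6, 0], [-6, 6, 0], [0, 0, 2]].
Leading principal minors: 8, 12, 24.
All positive ⇒ H ≻ 0 ⇒ convex.

convex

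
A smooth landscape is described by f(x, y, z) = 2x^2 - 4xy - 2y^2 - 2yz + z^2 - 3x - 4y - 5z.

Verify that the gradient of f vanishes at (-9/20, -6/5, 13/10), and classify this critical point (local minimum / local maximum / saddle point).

saddle point

∇f = (4x - 4y - 3, -4x - 4y - 2z - 4, -2y + 2z - 5); substituting (-9/20, -6/5, 13/10) gives ∇f = (0, 0, 0), so (-9/20, -6/5, 13/10) is indeed a critical point.
The Hessian is constant: H = [[4, -4, 0], [-4, -4, -2], [0, -2, 2]].
Leading principal minors: Δ₁ = 4, Δ₂ = -32, Δ₃ = -80.
The minors fit neither the all-positive nor the alternating-sign pattern, so H is indefinite: a saddle point.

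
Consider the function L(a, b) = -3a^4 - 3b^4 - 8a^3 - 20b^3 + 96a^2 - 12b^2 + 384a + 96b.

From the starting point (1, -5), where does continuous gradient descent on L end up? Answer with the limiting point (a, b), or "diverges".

diverges

L is separable, so gradient descent decouples: a follows -∂L/∂a, b follows -∂L/∂b.
∂L/∂a = -12(a - 4)(a + 2)(a + 4); at a=1 this is 540, so a decreases.
∂L/∂b = -12(b - 1)(b + 2)(b + 4); at b=-5 this is 216, so b decreases.
The b-coordinate has no critical point in that direction and runs off to infinity.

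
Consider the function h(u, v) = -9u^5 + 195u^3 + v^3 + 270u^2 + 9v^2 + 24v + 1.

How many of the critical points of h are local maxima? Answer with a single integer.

2

h separates as a function of u plus a function of v, so ∇h=0 decouples.
∂h/∂u = -45u(u - 4)(u + 1)(u + 3) = 0 at u ∈ {-3, -1, 0, 4}; ∂h/∂v = 3(v + 2)(v + 4) = 0 at v ∈ {-4, -2}.
The Hessian is diagonal: diag(h_uu, h_vv). Second derivatives: h_uu(-3)=1890, h_uu(-1)=-450, h_uu(0)=540, h_uu(4)=-6300; h_vv(-4)=-6, h_vv(-2)=6.
Local maxima occur where both diagonal entries negative: (-1, -4), (4, -4). Count: 2.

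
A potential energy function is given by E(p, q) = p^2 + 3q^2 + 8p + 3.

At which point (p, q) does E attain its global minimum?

E(p,q) separates as A(p) + B(q) + 3, so its minimum is min A + min B + 3.
A'(p) = 2p + 8 vanishes at p ∈ {-4}; B'(q) = 6q vanishes at q ∈ {0}.
Local minima of A (where A''>0): A(-4)=-16. Local minima of B: B(0)=0.
So the global minimum of E is A(-4) + B(0) + 3 = -16 + 0 + 3 = -13, attained at (-4, 0).

(-4, 0)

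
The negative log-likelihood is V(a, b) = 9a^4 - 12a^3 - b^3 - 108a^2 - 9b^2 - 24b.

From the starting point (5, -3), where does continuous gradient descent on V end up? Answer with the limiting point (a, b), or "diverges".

(3, -4)

V is separable, so gradient descent decouples: a follows -∂V/∂a, b follows -∂V/∂b.
∂V/∂a = 36a(a - 3)(a + 2); at a=5 this is 2520, so a decreases.
∂V/∂b = -3(b + 2)(b + 4); at b=-3 this is 3, so b decreases.
a converges to its nearest critical value 3 (a local min of the a-part); b converges to -4. The iterate converges to (3, -4).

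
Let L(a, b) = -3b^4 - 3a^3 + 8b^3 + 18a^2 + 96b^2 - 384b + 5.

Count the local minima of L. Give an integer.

L separates as a function of a plus a function of b, so ∇L=0 decouples.
∂L/∂a = -9a(a - 4) = 0 at a ∈ {0, 4}; ∂L/∂b = -12(b - 4)(b - 2)(b + 4) = 0 at b ∈ {-4, 2, 4}.
The Hessian is diagonal: diag(L_aa, L_bb). Second derivatives: L_aa(0)=36, L_aa(4)=-36; L_bb(-4)=-576, L_bb(2)=144, L_bb(4)=-192.
Local minima occur where both diagonal entries positive: (0, 2). Count: 1.

1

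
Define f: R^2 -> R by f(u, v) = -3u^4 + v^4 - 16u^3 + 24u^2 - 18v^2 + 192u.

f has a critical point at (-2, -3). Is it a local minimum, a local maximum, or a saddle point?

The mixed partial ∂²f/∂u∂v is 0, so the Hessian at any point is diag(f_uu, f_vv) = diag(12(-3u^2 - 8u + 4), 12(v^2 - 3)).
At (-2, -3): H = diag(96, 72).
Both eigenvalues are positive, so H is positive definite: a local minimum.

local minimum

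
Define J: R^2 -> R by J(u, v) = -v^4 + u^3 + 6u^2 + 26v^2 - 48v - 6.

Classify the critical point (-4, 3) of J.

local maximum

The mixed partial ∂²J/∂u∂v is 0, so the Hessian at any point is diag(J_uu, J_vv) = diag(6(u + 2), 4(-3v^2 + 13)).
At (-4, 3): H = diag(-12, -56).
Both eigenvalues are negative, so H is negative definite: a local maximum.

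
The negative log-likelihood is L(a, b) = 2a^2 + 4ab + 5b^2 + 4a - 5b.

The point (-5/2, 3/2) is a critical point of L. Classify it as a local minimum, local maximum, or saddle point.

local minimum

The Hessian of L is constant: H = [[4, 4], [4, 10]].
det(H) = 4·10 − 4² = 24.
det(H) > 0 and tr(H) = 14 > 0, so H is positive definite and the point is a local minimum.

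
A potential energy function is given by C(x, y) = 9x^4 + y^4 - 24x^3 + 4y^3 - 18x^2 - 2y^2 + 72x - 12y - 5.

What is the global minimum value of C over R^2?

C(x,y) separates as P(x) + Q(y) − 5, so its minimum is min P + min Q − 5.
P'(x) = 36(x - 2)(x - 1)(x + 1) vanishes at x ∈ {-1, 1, 2}; Q'(y) = 4(y - 1)(y + 1)(y + 3) vanishes at y ∈ {-3, -1, 1}.
Local minima of P (where P''>0): P(-1)=-57, P(2)=24. Local minima of Q: Q(-3)=-9, Q(1)=-9.
So the global minimum of C is P(-1) + Q(-3) − 5 = -57 − 9 − 5 = -71, attained at (-1, -3).

-71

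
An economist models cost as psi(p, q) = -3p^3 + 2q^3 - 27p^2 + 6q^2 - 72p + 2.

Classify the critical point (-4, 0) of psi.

The mixed partial ∂²psi/∂p∂q is 0, so the Hessian at any point is diag(psi_pp, psi_qq) = diag(-18(p + 3), 12(q + 1)).
At (-4, 0): H = diag(18, 12).
Both eigenvalues are positive, so H is positive definite: a local minimum.

local minimum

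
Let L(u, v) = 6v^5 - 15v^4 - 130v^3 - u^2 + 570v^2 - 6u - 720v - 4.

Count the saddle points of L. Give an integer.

L separates as a function of u plus a function of v, so ∇L=0 decouples.
∂L/∂u = -2(u + 3) = 0 at u ∈ {-3}; ∂L/∂v = 30(v - 3)(v - 2)(v - 1)(v + 4) = 0 at v ∈ {-4, 1, 2, 3}.
The Hessian is diagonal: diag(L_uu, L_vv). Second derivatives: L_uu(-3)=-2; L_vv(-4)=-6300, L_vv(1)=300, L_vv(2)=-180, L_vv(3)=420.
Saddle points occur where the two diagonal entries have opposite signs: (-3, 1), (-3, 3). Count: 2.

2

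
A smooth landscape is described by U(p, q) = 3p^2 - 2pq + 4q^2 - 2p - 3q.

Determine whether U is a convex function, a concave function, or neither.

U is quadratic, so its Hessian is the constant matrix H = [[6, -2], [-2, 8]].
det(H) = 44, tr(H) = 14.
det(H) > 0 and tr(H) > 0, so H is positive definite everywhere: convex.

convex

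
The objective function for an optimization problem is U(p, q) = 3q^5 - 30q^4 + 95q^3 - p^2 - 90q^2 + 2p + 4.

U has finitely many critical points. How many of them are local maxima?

U separates as a function of p plus a function of q, so ∇U=0 decouples.
∂U/∂p = -2(p - 1) = 0 at p ∈ {1}; ∂U/∂q = 15q(q - 4)(q - 3)(q - 1) = 0 at q ∈ {0, 1, 3, 4}.
The Hessian is diagonal: diag(U_pp, U_qq). Second derivatives: U_pp(1)=-2; U_qq(0)=-180, U_qq(1)=90, U_qq(3)=-90, U_qq(4)=180.
Local maxima occur where both diagonal entries negative: (1, 0), (1, 3). Count: 2.

2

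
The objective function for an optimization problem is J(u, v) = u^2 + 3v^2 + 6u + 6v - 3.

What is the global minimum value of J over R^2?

-15

J(u,v) separates as P(u) + Q(v) − 3, so its minimum is min P + min Q − 3.
P'(u) = 2u + 6 vanishes at u ∈ {-3}; Q'(v) = 6v + 6 vanishes at v ∈ {-1}.
Local minima of P (where P''>0): P(-3)=-9. Local minima of Q: Q(-1)=-3.
So the global minimum of J is P(-3) + Q(-1) − 3 = -9 − 3 − 3 = -15, attained at (-3, -1).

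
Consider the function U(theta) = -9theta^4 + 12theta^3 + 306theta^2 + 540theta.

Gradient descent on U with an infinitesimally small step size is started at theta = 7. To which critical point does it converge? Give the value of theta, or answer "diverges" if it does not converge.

diverges

U'(theta) = -36(theta - 5)(theta + 1)(theta + 3), so U'(7) = -5760.
Gradient descent moves in the -U' direction, i.e. theta is increasing.
There is no critical point above theta=7, and U' keeps the same sign, so the iterate runs off to +∞.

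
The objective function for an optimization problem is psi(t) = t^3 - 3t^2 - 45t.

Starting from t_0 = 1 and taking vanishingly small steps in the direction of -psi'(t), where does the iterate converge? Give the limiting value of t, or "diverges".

5

psi'(t) = 3(t - 5)(t + 3), so psi'(1) = -48.
Gradient descent moves in the -psi' direction, i.e. t is increasing.
The nearest critical point in that direction is t = 5, where psi'' = 24 > 0 (a local minimum). The iterate converges there.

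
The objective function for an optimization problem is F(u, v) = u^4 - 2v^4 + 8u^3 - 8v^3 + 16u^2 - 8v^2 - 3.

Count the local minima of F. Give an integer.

2

F separates as a function of u plus a function of v, so ∇F=0 decouples.
∂F/∂u = 4u(u + 2)(u + 4) = 0 at u ∈ {-4, -2, 0}; ∂F/∂v = -8v(v + 1)(v + 2) = 0 at v ∈ {-2, -1, 0}.
The Hessian is diagonal: diag(F_uu, F_vv). Second derivatives: F_uu(-4)=32, F_uu(-2)=-16, F_uu(0)=32; F_vv(-2)=-16, F_vv(-1)=8, F_vv(0)=-16.
Local minima occur where both diagonal entries positive: (-4, -1), (0, -1). Count: 2.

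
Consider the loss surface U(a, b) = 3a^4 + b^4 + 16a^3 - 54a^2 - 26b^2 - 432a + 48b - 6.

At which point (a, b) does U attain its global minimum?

(3, -4)

U(a,b) separates as P(a) + Q(b) − 6, so its minimum is min P + min Q − 6.
P'(a) = 12(a - 3)(a + 3)(a + 4) vanishes at a ∈ {-4, -3, 3}; Q'(b) = 4(b - 3)(b - 1)(b + 4) vanishes at b ∈ {-4, 1, 3}.
Local minima of P (where P''>0): P(-4)=608, P(3)=-1107. Local minima of Q: Q(-4)=-352, Q(3)=-9.
So the global minimum of U is P(3) + Q(-4) − 6 = -1107 − 352 − 6 = -1465, attained at (3, -4).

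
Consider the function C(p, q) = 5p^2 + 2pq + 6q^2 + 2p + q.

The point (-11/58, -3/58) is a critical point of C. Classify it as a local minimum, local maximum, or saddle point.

local minimum

The Hessian of C is constant: H = [[10, 2], [2, 12]].
det(H) = 10·12 − 2² = 116.
det(H) > 0 and tr(H) = 22 > 0, so H is positive definite and the point is a local minimum.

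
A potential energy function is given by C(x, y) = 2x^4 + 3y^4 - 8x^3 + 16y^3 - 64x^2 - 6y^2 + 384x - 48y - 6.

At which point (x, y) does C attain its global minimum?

C(x,y) separates as P(x) + Q(y) − 6, so its minimum is min P + min Q − 6.
P'(x) = 8(x - 4)(x - 3)(x + 4) vanishes at x ∈ {-4, 3, 4}; Q'(y) = 12(y - 1)(y + 1)(y + 4) vanishes at y ∈ {-4, -1, 1}.
Local minima of P (where P''>0): P(-4)=-1536, P(4)=512. Local minima of Q: Q(-4)=-160, Q(1)=-35.
So the global minimum of C is P(-4) + Q(-4) − 6 = -1536 − 160 − 6 = -1702, attained at (-4, -4).

(-4, -4)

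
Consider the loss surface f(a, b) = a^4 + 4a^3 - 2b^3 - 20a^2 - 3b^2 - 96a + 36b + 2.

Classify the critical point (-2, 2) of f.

local maximum

The mixed partial ∂²f/∂a∂b is 0, so the Hessian at any point is diag(f_aa, f_bb) = diag(4(3a^2 + 6a - 10), -6(2b + 1)).
At (-2, 2): H = diag(-40, -30).
Both eigenvalues are negative, so H is negative definite: a local maximum.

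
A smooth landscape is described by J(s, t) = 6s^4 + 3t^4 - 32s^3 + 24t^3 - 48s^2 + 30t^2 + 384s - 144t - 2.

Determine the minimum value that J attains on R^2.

J(s,t) separates as P(s) + Q(t) − 2, so its minimum is min P + min Q − 2.
P'(s) = 24(s - 4)(s - 2)(s + 2) vanishes at s ∈ {-2, 2, 4}; Q'(t) = 12(t - 1)(t + 3)(t + 4) vanishes at t ∈ {-4, -3, 1}.
Local minima of P (where P''>0): P(-2)=-608, P(4)=256. Local minima of Q: Q(-4)=288, Q(1)=-87.
So the global minimum of J is P(-2) + Q(1) − 2 = -608 − 87 − 2 = -697, attained at (-2, 1).

-697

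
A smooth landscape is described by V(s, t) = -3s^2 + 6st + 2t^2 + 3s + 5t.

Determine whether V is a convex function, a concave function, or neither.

V is quadratic, so its Hessian is the constant matrix H = [[-6, 6], [6, 4]].
det(H) = -60, tr(H) = -2.
det(H) < 0, so H is indefinite: neither convex nor concave.

neither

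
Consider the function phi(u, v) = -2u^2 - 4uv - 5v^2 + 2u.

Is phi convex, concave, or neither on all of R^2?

phi is quadratic, so its Hessian is the constant matrix H = [[-4, -4], [-4, -10]].
det(H) = 24, tr(H) = -14.
det(H) > 0 and tr(H) < 0, so H is negative definite everywhere: concave.

concave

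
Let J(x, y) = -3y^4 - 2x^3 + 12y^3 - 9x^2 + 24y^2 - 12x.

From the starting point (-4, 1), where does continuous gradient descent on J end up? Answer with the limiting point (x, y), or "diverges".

(-2, 0)

J is separable, so gradient descent decouples: x follows -∂J/∂x, y follows -∂J/∂y.
∂J/∂x = -6(x + 1)(x + 2); at x=-4 this is -36, so x increases.
∂J/∂y = -12y(y - 4)(y + 1); at y=1 this is 72, so y decreases.
x converges to its nearest critical value -2 (a local min of the x-part); y converges to 0. The iterate converges to (-2, 0).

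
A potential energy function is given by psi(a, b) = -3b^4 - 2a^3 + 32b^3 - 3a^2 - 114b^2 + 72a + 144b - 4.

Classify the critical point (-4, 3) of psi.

local minimum

The mixed partial ∂²psi/∂a∂b is 0, so the Hessian at any point is diag(psi_aa, psi_bb) = diag(-6(2a + 1), 12(-3b^2 + 16b - 19)).
At (-4, 3): H = diag(42, 24).
Both eigenvalues are positive, so H is positive definite: a local minimum.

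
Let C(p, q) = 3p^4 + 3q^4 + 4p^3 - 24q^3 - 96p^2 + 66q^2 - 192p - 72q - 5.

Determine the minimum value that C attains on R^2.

C(p,q) separates as A(p) + B(q) − 5, so its minimum is min A + min B − 5.
A'(p) = 12(p - 4)(p + 1)(p + 4) vanishes at p ∈ {-4, -1, 4}; B'(q) = 12(q - 3)(q - 2)(q - 1) vanishes at q ∈ {1, 2, 3}.
Local minima of A (where A''>0): A(-4)=-256, A(4)=-1280. Local minima of B: B(1)=-27, B(3)=-27.
So the global minimum of C is A(4) + B(1) − 5 = -1280 − 27 − 5 = -1312, attained at (4, 1).

-1312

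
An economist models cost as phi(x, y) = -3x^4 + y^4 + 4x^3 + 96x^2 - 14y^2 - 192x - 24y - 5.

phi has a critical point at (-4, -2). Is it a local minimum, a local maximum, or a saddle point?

The mixed partial ∂²phi/∂x∂y is 0, so the Hessian at any point is diag(phi_xx, phi_yy) = diag(12(-3x^2 + 2x + 16), 4(3y^2 - 7)).
At (-4, -2): H = diag(-480, 20).
The eigenvalues have opposite signs, so H is indefinite: a saddle point.

saddle point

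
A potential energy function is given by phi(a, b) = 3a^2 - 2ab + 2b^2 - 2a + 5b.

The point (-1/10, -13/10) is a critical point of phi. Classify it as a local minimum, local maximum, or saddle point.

local minimum

The Hessian of phi is constant: H = [[6, -2], [-2, 4]].
det(H) = 6·4 − (-2)² = 20.
det(H) > 0 and tr(H) = 10 > 0, so H is positive definite and the point is a local minimum.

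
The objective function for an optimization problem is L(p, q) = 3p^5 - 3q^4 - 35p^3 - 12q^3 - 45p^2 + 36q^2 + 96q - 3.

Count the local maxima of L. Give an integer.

L separates as a function of p plus a function of q, so ∇L=0 decouples.
∂L/∂p = 15p(p - 3)(p + 1)(p + 2) = 0 at p ∈ {-2, -1, 0, 3}; ∂L/∂q = -12(q - 2)(q + 1)(q + 4) = 0 at q ∈ {-4, -1, 2}.
The Hessian is diagonal: diag(L_pp, L_qq). Second derivatives: L_pp(-2)=-150, L_pp(-1)=60, L_pp(0)=-90, L_pp(3)=900; L_qq(-4)=-216, L_qq(-1)=108, L_qq(2)=-216.
Local maxima occur where both diagonal entries negative: (-2, -4), (-2, 2), (0, -4), (0, 2). Count: 4.

4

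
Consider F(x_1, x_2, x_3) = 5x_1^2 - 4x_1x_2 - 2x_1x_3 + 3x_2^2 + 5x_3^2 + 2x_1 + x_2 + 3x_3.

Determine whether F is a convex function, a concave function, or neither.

convex

F is quadratic, so its Hessian is the constant matrix H = [[10, -4, -2], [-4, 6, 0], [-2, 0, 10]].
Leading principal minors: 10, 44, 416.
All positive ⇒ H ≻ 0 ⇒ convex.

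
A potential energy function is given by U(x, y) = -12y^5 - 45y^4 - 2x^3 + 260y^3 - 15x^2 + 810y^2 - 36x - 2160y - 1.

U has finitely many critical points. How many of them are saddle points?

4

U separates as a function of x plus a function of y, so ∇U=0 decouples.
∂U/∂x = -6(x + 2)(x + 3) = 0 at x ∈ {-3, -2}; ∂U/∂y = -60(y - 3)(y - 1)(y + 3)(y + 4) = 0 at y ∈ {-4, -3, 1, 3}.
The Hessian is diagonal: diag(U_xx, U_yy). Second derivatives: U_xx(-3)=6, U_xx(-2)=-6; U_yy(-4)=2100, U_yy(-3)=-1440, U_yy(1)=2400, U_yy(3)=-5040.
Saddle points occur where the two diagonal entries have opposite signs: (-3, -3), (-3, 3), (-2, -4), (-2, 1). Count: 4.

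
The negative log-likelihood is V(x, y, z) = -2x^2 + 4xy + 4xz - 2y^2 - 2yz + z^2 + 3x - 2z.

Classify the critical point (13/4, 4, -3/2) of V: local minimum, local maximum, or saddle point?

The Hessian is constant: H = [[-4, 4, 4], [4, -4, -2], [4, -2, 2]].
Leading principal minors: Δ₁ = -4, Δ₂ = 0, Δ₃ = 16.
The minors fit neither the all-positive nor the alternating-sign pattern, so H is indefinite: a saddle point.

saddle point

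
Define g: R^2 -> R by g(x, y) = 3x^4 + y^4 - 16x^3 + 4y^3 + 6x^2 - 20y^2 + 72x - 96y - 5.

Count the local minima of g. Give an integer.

g separates as a function of x plus a function of y, so ∇g=0 decouples.
∂g/∂x = 12(x - 3)(x - 2)(x + 1) = 0 at x ∈ {-1, 2, 3}; ∂g/∂y = 4(y - 3)(y + 2)(y + 4) = 0 at y ∈ {-4, -2, 3}.
The Hessian is diagonal: diag(g_xx, g_yy). Second derivatives: g_xx(-1)=144, g_xx(2)=-36, g_xx(3)=48; g_yy(-4)=56, g_yy(-2)=-40, g_yy(3)=140.
Local minima occur where both diagonal entries positive: (-1, -4), (-1, 3), (3, -4), (3, 3). Count: 4.

4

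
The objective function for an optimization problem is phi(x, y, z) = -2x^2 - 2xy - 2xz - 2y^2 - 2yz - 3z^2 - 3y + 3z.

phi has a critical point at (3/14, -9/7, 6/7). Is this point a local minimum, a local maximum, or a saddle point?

The Hessian is constant: H = [[-4, -2, -2], [-2, -4, -2], [-2, -2, -6]].
Leading principal minors: Δ₁ = -4, Δ₂ = 12, Δ₃ = -56.
The minors alternate sign starting negative (−, +, −), so H is negative definite: a local maximum.

local maximum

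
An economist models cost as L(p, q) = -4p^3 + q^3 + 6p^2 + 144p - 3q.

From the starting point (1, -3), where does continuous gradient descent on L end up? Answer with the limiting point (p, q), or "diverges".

L is separable, so gradient descent decouples: p follows -∂L/∂p, q follows -∂L/∂q.
∂L/∂p = -12(p - 4)(p + 3); at p=1 this is 144, so p decreases.
∂L/∂q = 3(q - 1)(q + 1); at q=-3 this is 24, so q decreases.
The q-coordinate has no critical point in that direction and runs off to infinity.

diverges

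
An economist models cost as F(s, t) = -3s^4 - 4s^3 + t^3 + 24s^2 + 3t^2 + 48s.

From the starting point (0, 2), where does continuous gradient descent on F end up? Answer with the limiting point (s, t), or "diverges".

(-1, 0)

F is separable, so gradient descent decouples: s follows -∂F/∂s, t follows -∂F/∂t.
∂F/∂s = -12(s - 2)(s + 1)(s + 2); at s=0 this is 48, so s decreases.
∂F/∂t = 3t(t + 2); at t=2 this is 24, so t decreases.
s converges to its nearest critical value -1 (a local min of the s-part); t converges to 0. The iterate converges to (-1, 0).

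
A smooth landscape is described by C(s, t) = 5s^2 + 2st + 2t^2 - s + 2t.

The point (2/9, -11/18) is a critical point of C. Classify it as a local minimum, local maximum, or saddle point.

The Hessian of C is constant: H = [[10, 2], [2, 4]].
det(H) = 10·4 − 2² = 36.
det(H) > 0 and tr(H) = 14 > 0, so H is positive definite and the point is a local minimum.

local minimum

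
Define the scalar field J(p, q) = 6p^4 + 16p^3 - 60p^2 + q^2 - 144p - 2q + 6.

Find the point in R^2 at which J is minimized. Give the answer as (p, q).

J(p,q) separates as A(p) + B(q) + 6, so its minimum is min A + min B + 6.
A'(p) = 24(p - 2)(p + 1)(p + 3) vanishes at p ∈ {-3, -1, 2}; B'(q) = 2q - 2 vanishes at q ∈ {1}.
Local minima of A (where A''>0): A(-3)=-54, A(2)=-304. Local minima of B: B(1)=-1.
So the global minimum of J is A(2) + B(1) + 6 = -304 − 1 + 6 = -299, attained at (2, 1).

(2, 1)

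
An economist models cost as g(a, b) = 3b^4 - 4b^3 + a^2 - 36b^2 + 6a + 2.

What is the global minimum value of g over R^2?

-196

g(a,b) separates as P(a) + Q(b) + 2, so its minimum is min P + min Q + 2.
P'(a) = 2a + 6 vanishes at a ∈ {-3}; Q'(b) = 12b(b - 3)(b + 2) vanishes at b ∈ {-2, 0, 3}.
Local minima of P (where P''>0): P(-3)=-9. Local minima of Q: Q(-2)=-64, Q(3)=-189.
So the global minimum of g is P(-3) + Q(3) + 2 = -9 − 189 + 2 = -196, attained at (-3, 3).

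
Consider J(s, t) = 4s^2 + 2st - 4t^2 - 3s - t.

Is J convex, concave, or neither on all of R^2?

J is quadratic, so its Hessian is the constant matrix H = [[8, 2], [2, -8]].
det(H) = -68, tr(H) = 0.
det(H) < 0, so H is indefinite: neither convex nor concave.

neither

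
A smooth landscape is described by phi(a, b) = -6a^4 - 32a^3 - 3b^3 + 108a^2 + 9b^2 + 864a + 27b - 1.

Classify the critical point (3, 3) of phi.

local maximum

The mixed partial ∂²phi/∂a∂b is 0, so the Hessian at any point is diag(phi_aa, phi_bb) = diag(24(-3a^2 - 8a + 9), 18(-b + 1)).
At (3, 3): H = diag(-1008, -36).
Both eigenvalues are negative, so H is negative definite: a local maximum.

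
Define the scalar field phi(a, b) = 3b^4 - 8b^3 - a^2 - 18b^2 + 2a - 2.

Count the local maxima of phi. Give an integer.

phi separates as a function of a plus a function of b, so ∇phi=0 decouples.
∂phi/∂a = -2(a - 1) = 0 at a ∈ {1}; ∂phi/∂b = 12b(b - 3)(b + 1) = 0 at b ∈ {-1, 0, 3}.
The Hessian is diagonal: diag(phi_aa, phi_bb). Second derivatives: phi_aa(1)=-2; phi_bb(-1)=48, phi_bb(0)=-36, phi_bb(3)=144.
Local maxima occur where both diagonal entries negative: (1, 0). Count: 1.

1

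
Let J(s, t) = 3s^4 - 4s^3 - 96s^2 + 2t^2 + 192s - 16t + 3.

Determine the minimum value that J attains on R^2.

-1309

J(s,t) separates as P(s) + Q(t) + 3, so its minimum is min P + min Q + 3.
P'(s) = 12(s - 4)(s - 1)(s + 4) vanishes at s ∈ {-4, 1, 4}; Q'(t) = 4(t - 4) vanishes at t ∈ {4}.
Local minima of P (where P''>0): P(-4)=-1280, P(4)=-256. Local minima of Q: Q(4)=-32.
So the global minimum of J is P(-4) + Q(4) + 3 = -1280 − 32 + 3 = -1309, attained at (-4, 4).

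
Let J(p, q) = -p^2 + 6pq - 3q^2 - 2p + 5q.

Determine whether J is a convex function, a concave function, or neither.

neither

J is quadratic, so its Hessian is the constant matrix H = [[-2, 6], [6, -6]].
det(H) = -24, tr(H) = -8.
det(H) < 0, so H is indefinite: neither convex nor concave.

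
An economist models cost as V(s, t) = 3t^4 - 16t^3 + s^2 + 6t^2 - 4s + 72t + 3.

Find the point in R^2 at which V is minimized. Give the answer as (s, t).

(2, -1)

V(s,t) separates as P(s) + Q(t) + 3, so its minimum is min P + min Q + 3.
P'(s) = 2s - 4 vanishes at s ∈ {2}; Q'(t) = 12(t - 3)(t - 2)(t + 1) vanishes at t ∈ {-1, 2, 3}.
Local minima of P (where P''>0): P(2)=-4. Local minima of Q: Q(-1)=-47, Q(3)=81.
So the global minimum of V is P(2) + Q(-1) + 3 = -4 − 47 + 3 = -48, attained at (2, -1).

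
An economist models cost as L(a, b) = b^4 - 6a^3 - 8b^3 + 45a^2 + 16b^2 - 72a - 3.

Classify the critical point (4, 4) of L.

The mixed partial ∂²L/∂a∂b is 0, so the Hessian at any point is diag(L_aa, L_bb) = diag(18(-2a + 5), 4(3b^2 - 12b + 8)).
At (4, 4): H = diag(-54, 32).
The eigenvalues have opposite signs, so H is indefinite: a saddle point.

saddle point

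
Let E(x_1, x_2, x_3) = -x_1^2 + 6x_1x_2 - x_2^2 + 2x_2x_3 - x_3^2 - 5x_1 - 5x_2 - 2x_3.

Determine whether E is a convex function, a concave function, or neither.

E is quadratic, so its Hessian is the constant matrix H = [[-2, 6, 0], [6, -2, 2], [0, 2, -2]].
Leading principal minors: -2, -32, 72.
Neither pattern holds ⇒ H is indefinite ⇒ neither convex nor concave.

neither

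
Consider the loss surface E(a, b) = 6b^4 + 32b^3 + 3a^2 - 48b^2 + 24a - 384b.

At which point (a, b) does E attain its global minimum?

E(a,b) separates as P(a) + Q(b), so its minimum is min P + min Q.
P'(a) = 6a + 24 vanishes at a ∈ {-4}; Q'(b) = 24(b - 2)(b + 2)(b + 4) vanishes at b ∈ {-4, -2, 2}.
Local minima of P (where P''>0): P(-4)=-48. Local minima of Q: Q(-4)=256, Q(2)=-608.
So the global minimum of E is P(-4) + Q(2) = -48 − 608 = -656, attained at (-4, 2).

(-4, 2)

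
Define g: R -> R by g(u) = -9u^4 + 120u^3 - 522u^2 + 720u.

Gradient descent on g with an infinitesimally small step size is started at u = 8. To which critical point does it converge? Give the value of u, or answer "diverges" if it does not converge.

diverges

g'(u) = -36(u - 5)(u - 4)(u - 1), so g'(8) = -3024.
Gradient descent moves in the -g' direction, i.e. u is increasing.
There is no critical point above u=8, and g' keeps the same sign, so the iterate runs off to +∞.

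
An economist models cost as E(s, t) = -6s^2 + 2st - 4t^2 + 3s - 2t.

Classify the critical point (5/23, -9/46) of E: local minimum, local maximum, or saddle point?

The Hessian of E is constant: H = [[-12, 2], [2, -8]].
det(H) = (-12)·(-8) − 2² = 92.
det(H) > 0 and tr(H) = -20 < 0, so H is negative definite and the point is a local maximum.

local maximum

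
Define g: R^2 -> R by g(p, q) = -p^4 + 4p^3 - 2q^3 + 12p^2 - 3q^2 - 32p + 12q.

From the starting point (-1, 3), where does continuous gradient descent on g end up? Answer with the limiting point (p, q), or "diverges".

diverges

g is separable, so gradient descent decouples: p follows -∂g/∂p, q follows -∂g/∂q.
∂g/∂p = -4(p - 4)(p - 1)(p + 2); at p=-1 this is -40, so p increases.
∂g/∂q = -6(q - 1)(q + 2); at q=3 this is -60, so q increases.
The q-coordinate has no critical point in that direction and runs off to infinity.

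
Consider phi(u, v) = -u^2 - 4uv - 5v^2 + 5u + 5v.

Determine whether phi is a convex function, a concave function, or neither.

phi is quadratic, so its Hessian is the constant matrix H = [[-2, -4], [-4, -10]].
det(H) = 4, tr(H) = -12.
det(H) > 0 and tr(H) < 0, so H is negative definite everywhere: concave.

concave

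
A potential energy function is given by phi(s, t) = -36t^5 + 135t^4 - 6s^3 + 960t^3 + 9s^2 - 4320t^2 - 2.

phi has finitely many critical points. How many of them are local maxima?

2

phi separates as a function of s plus a function of t, so ∇phi=0 decouples.
∂phi/∂s = -18s(s - 1) = 0 at s ∈ {0, 1}; ∂phi/∂t = -180t(t - 4)(t - 3)(t + 4) = 0 at t ∈ {-4, 0, 3, 4}.
The Hessian is diagonal: diag(phi_ss, phi_tt). Second derivatives: phi_ss(0)=18, phi_ss(1)=-18; phi_tt(-4)=40320, phi_tt(0)=-8640, phi_tt(3)=3780, phi_tt(4)=-5760.
Local maxima occur where both diagonal entries negative: (1, 0), (1, 4). Count: 2.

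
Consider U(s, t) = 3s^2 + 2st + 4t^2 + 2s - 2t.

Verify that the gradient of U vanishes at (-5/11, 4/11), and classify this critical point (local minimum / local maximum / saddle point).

local minimum

∇U = (6s + 2t + 2, 2s + 8t - 2); substituting (-5/11, 4/11) gives ∇U = (0, 0), so (-5/11, 4/11) is indeed a critical point.
The Hessian of U is constant: H = [[6, 2], [2, 8]].
det(H) = 6·8 − 2² = 44.
det(H) > 0 and tr(H) = 14 > 0, so H is positive definite and the point is a local minimum.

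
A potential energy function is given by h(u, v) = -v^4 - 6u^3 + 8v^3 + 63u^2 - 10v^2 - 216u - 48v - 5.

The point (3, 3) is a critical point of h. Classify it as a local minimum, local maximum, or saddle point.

local minimum

The mixed partial ∂²h/∂u∂v is 0, so the Hessian at any point is diag(h_uu, h_vv) = diag(18(-2u + 7), 4(-3v^2 + 12v - 5)).
At (3, 3): H = diag(18, 16).
Both eigenvalues are positive, so H is positive definite: a local minimum.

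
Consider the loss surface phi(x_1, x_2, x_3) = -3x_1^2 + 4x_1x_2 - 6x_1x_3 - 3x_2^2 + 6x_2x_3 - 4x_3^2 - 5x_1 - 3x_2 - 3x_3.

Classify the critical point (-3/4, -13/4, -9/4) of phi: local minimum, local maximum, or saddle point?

local maximum

The Hessian is constant: H = [[-6, 4, -6], [4, -6, 6], [-6, 6, -8]].
Leading principal minors: Δ₁ = -6, Δ₂ = 20, Δ₃ = -16.
The minors alternate sign starting negative (−, +, −), so H is negative definite: a local maximum.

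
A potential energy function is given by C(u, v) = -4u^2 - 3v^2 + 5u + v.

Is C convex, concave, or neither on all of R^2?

C is quadratic, so its Hessian is the constant matrix H = [[-8, 0], [0, -6]].
det(H) = 48, tr(H) = -14.
det(H) > 0 and tr(H) < 0, so H is negative definite everywhere: concave.

concave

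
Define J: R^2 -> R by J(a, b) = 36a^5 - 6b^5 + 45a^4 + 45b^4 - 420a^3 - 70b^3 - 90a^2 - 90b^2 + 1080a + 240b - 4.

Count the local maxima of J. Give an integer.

J separates as a function of a plus a function of b, so ∇J=0 decouples.
∂J/∂a = 180(a - 2)(a - 1)(a + 1)(a + 3) = 0 at a ∈ {-3, -1, 1, 2}; ∂J/∂b = -30(b - 4)(b - 2)(b - 1)(b + 1) = 0 at b ∈ {-1, 1, 2, 4}.
The Hessian is diagonal: diag(J_aa, J_bb). Second derivatives: J_aa(-3)=-7200, J_aa(-1)=2160, J_aa(1)=-1440, J_aa(2)=2700; J_bb(-1)=900, J_bb(1)=-180, J_bb(2)=180, J_bb(4)=-900.
Local maxima occur where both diagonal entries negative: (-3, 1), (-3, 4), (1, 1), (1, 4). Count: 4.

4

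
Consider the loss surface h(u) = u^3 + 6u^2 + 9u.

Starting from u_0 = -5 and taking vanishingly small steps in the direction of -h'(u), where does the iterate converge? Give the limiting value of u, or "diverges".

diverges

h'(u) = 3(u + 1)(u + 3), so h'(-5) = 24.
Gradient descent moves in the -h' direction, i.e. u is decreasing.
There is no critical point below u=-5, and h' keeps the same sign, so the iterate runs off to −∞.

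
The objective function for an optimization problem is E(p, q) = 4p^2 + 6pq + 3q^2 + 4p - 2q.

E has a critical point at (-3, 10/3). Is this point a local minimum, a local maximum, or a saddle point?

local minimum

The Hessian of E is constant: H = [[8, 6], [6, 6]].
det(H) = 8·6 − 6² = 12.
det(H) > 0 and tr(H) = 14 > 0, so H is positive definite and the point is a local minimum.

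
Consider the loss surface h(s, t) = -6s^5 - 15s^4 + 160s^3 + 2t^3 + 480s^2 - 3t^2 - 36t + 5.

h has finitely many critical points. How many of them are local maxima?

2

h separates as a function of s plus a function of t, so ∇h=0 decouples.
∂h/∂s = -30s(s - 4)(s + 2)(s + 4) = 0 at s ∈ {-4, -2, 0, 4}; ∂h/∂t = 6(t - 3)(t + 2) = 0 at t ∈ {-2, 3}.
The Hessian is diagonal: diag(h_ss, h_tt). Second derivatives: h_ss(-4)=1920, h_ss(-2)=-720, h_ss(0)=960, h_ss(4)=-5760; h_tt(-2)=-30, h_tt(3)=30.
Local maxima occur where both diagonal entries negative: (-2, -2), (4, -2). Count: 2.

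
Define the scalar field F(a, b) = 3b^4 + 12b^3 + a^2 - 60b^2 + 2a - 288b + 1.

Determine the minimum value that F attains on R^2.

-837

F(a,b) separates as P(a) + Q(b) + 1, so its minimum is min P + min Q + 1.
P'(a) = 2a + 2 vanishes at a ∈ {-1}; Q'(b) = 12(b - 3)(b + 2)(b + 4) vanishes at b ∈ {-4, -2, 3}.
Local minima of P (where P''>0): P(-1)=-1. Local minima of Q: Q(-4)=192, Q(3)=-837.
So the global minimum of F is P(-1) + Q(3) + 1 = -1 − 837 + 1 = -837, attained at (-1, 3).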